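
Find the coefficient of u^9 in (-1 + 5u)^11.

The general term is C(11,j)·(-1)^j·(5u)^(11-j); the u^9 term has j = 2.
C(11,2) = 55.
Coefficient = C(11,2) · 5^9 = 55 · 1953125 = 107421875.

107421875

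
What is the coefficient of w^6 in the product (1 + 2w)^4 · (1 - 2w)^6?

128

Coefficient of w^6 = Σ_{j} C(4,j)·2^j·C(6,6-j)·(-2)^(6-j) for j from 0 to 4.
= 64 + (-1536) + 5760 + (-5120) + 960 = 128.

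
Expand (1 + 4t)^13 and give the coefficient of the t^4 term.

The general term is C(13,j)·(1)^j·(4t)^(13-j); the t^4 term has j = 9.
C(13,9) = 715.
Coefficient = C(13,9) · 4^4 = 715 · 256 = 183040.

183040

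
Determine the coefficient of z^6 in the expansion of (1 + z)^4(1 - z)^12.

-88

Coefficient of z^6 = Σ_{j} C(4,j)·1^j·C(12,6-j)·(-1)^(6-j) for j from 0 to 4.
= 924 + (-3168) + 2970 + (-880) + 66 = -88.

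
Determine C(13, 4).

C(13,4) = (13·12·11·10) / 4! = 17160 / 24 = 715.

715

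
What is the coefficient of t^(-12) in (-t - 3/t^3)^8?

13608

General term: C(8,j)·(-t)^j·(-3/t^3)^(8-j), with t-exponent 1j − 3(8−j) = 4j − 24.
Set 4j − 24 = -12: j = 3.
C(8,3) = 56; (-1)^3 = -1; (-3)^5 = -243.
Coefficient = 56 · (-1) · (-243) = 13608.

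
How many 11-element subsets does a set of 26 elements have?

C(26,11) = (26·25·24·23·22·21·20·19·18·17·16) / 11! = 308403583488000 / 39916800 = 7726160.

7726160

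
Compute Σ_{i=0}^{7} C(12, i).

1 + 12 + 66 + 220 + 495 + 792 + 924 + 792 = 3302.

3302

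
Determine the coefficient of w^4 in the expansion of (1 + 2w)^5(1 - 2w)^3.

0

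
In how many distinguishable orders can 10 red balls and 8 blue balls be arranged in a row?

43758

Choose positions for the red balls: C(18,10) = 43758.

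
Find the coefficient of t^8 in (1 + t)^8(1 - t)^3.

5

Coefficient of t^8 = Σ_{j} C(8,j)·1^j·C(3,8-j)·(-1)^(8-j) for j from 5 to 8.
= (-56) + 84 + (-24) + 1 = 5.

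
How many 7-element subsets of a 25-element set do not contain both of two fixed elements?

All 7-subsets: C(25,7) = 480700. Those containing both fixed elements: C(23,5) = 33649.
480700 − 33649 = 447051.

447051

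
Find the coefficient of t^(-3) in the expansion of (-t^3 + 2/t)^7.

General term: C(7,j)·(-t^3)^j·(2/t)^(7-j), with t-exponent 3j − 1(7−j) = 4j − 7.
Set 4j − 7 = -3: j = 1.
C(7,1) = 7; (-1)^1 = -1; 2^6 = 64.
Coefficient = 7 · (-1) · 64 = -448.

-448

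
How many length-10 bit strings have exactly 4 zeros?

210

Choose the 4 positions: C(10,4) = 210.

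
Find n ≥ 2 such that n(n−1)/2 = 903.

43

n(n−1)/2 = 903 ⇒ n(n−1) = 1806. Since 43·42 = 1806, n = 43.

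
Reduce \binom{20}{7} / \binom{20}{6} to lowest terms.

2

C(n,k+1)/C(n,k) = (n−k)/(k+1) = (20−6)/(6+1) = 14/7 = 2.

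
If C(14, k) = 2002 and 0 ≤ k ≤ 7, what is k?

C(14,k) increases on 0 ≤ k ≤ 7. C(14,4) = 1001 and C(14,5) = 2002, so k = 5.

5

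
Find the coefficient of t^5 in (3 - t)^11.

-336798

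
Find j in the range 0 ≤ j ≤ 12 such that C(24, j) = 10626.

C(24,j) increases on 0 ≤ j ≤ 12. C(24,3) = 2024 and C(24,4) = 10626, so j = 4.

4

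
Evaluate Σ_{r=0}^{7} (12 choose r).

3302

1 + 12 + 66 + 220 + 495 + 792 + 924 + 792 = 3302.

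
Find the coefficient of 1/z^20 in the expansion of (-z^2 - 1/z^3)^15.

General term: C(15,j)·(-z^2)^j·(-1/z^3)^(15-j), with z-exponent 2j − 3(15−j) = 5j − 45.
Set 5j − 45 = -20: j = 5.
C(15,5) = 3003; (-1)^5 = -1; (-1)^10 = 1.
Coefficient = 3003 · (-1) · 1 = -3003.

-3003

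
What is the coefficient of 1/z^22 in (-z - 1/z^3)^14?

General term: C(14,j)·(-z)^j·(-1/z^3)^(14-j), with z-exponent 1j − 3(14−j) = 4j − 42.
Set 4j − 42 = -22: j = 5.
C(14,5) = 2002; (-1)^5 = -1; (-1)^9 = -1.
Coefficient = 2002 · (-1) · (-1) = 2002.

2002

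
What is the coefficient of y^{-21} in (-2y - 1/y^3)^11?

-1320

General term: C(11,j)·(-2y)^j·(-1/y^3)^(11-j), with y-exponent 1j − 3(11−j) = 4j − 33.
Set 4j − 33 = -21: j = 3.
C(11,3) = 165; (-2)^3 = -8; (-1)^8 = 1.
Coefficient = 165 · (-8) · 1 = -1320.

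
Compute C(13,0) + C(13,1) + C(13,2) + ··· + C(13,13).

8192

Setting x = 1 in (1+x)^13 gives Σ C(13,j) = 2^13 = 8192.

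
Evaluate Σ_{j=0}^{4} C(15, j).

1 + 15 + 105 + 455 + 1365 = 1941.

1941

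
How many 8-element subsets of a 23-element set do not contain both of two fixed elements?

436050

All 8-subsets: C(23,8) = 490314. Those containing both fixed elements: C(21,6) = 54264.
490314 − 54264 = 436050.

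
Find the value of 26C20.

C(26,20) = C(26,6) by symmetry.
C(26,6) = (26·25·24·23·22·21) / 6! = 165765600 / 720 = 230230.

230230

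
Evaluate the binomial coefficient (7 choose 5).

C(7,5) = C(7,2) by symmetry.
C(7,2) = (7·6) / 2! = 42 / 2 = 21.

21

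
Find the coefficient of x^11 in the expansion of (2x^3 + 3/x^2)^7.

6048

General term: C(7,j)·(2x^3)^j·(3/x^2)^(7-j), with x-exponent 3j − 2(7−j) = 5j − 14.
Set 5j − 14 = 11: j = 5.
C(7,5) = 21; 2^5 = 32; 3^2 = 9.
Coefficient = 21 · 32 · 9 = 6048.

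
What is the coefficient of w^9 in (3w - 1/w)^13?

13817466

General term: C(13,j)·(3w)^j·(-1/w)^(13-j), with w-exponent 1j − 1(13−j) = 2j − 13.
Set 2j − 13 = 9: j = 11.
C(13,11) = 78; 3^11 = 177147; (-1)^2 = 1.
Coefficient = 78 · 177147 · 1 = 13817466.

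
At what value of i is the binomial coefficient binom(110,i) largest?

55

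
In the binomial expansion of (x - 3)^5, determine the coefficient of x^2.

-270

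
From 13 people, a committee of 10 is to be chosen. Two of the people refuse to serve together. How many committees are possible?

121

All 10-subsets: C(13,10) = 286. Those containing both fixed elements: C(11,8) = 165.
286 − 165 = 121.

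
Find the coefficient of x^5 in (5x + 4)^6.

75000

The general term is C(6,j)·(5x)^j·(4)^(6-j); the x^5 term has j = 5.
C(6,5) = 6.
Coefficient = C(6,5) · 5^5 · 4^1 = 6 · 3125 · 4 = 75000.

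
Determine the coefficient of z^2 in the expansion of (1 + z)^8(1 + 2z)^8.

268

Coefficient of z^2 = Σ_{j} C(8,j)·1^j·C(8,2-j)·2^(2-j) for j from 0 to 2.
= 112 + 128 + 28 = 268.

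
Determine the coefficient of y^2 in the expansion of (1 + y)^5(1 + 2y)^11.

Coefficient of y^2 = Σ_{j} C(5,j)·1^j·C(11,2-j)·2^(2-j) for j from 0 to 2.
= 220 + 110 + 10 = 340.

340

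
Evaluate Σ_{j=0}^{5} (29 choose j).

146596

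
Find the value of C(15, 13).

105

C(15,13) = C(15,2) by symmetry.
C(15,2) = (15·14) / 2! = 210 / 2 = 105.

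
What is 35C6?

1623160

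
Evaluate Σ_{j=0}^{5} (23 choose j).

44552

1 + 23 + 253 + 1771 + 8855 + 33649 = 44552.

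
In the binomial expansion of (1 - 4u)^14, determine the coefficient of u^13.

-939524096

The general term is C(14,j)·(1)^j·(-4u)^(14-j); the u^13 term has j = 1.
C(14,1) = 14.
Coefficient = C(14,1) · (-4)^13 = 14 · (-67108864) = -939524096.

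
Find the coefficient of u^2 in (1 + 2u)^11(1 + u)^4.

314

Coefficient of u^2 = Σ_{j} C(11,j)·2^j·C(4,2-j)·1^(2-j) for j from 0 to 2.
= 6 + 88 + 220 = 314.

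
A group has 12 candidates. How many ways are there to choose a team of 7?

This is C(12,7) = 792.

792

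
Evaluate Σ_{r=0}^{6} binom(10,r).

848

1 + 10 + 45 + 120 + 210 + 252 + 210 = 848.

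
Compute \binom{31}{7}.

2629575

C(31,7) = (31·30·29·28·27·26·25) / 7! = 13253058000 / 5040 = 2629575.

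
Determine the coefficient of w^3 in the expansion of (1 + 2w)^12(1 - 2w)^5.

Coefficient of w^3 = Σ_{j} C(12,j)·2^j·C(5,3-j)·(-2)^(3-j) for j from 0 to 3.
= (-80) + 960 + (-2640) + 1760 = 0.

0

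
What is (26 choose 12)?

C(26,12) = (26·25·24·23·22·21·20·19·18·17·16·15) / 12! = 4626053752320000 / 479001600 = 9657700.

9657700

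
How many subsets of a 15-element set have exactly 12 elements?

Choose the 12 positions: C(15,12) = 455.

455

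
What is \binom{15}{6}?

C(15,6) = (15·14·13·12·11·10) / 6! = 3603600 / 720 = 5005.

5005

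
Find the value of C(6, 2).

15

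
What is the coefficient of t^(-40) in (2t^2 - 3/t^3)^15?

143489070

General term: C(15,j)·(2t^2)^j·(-3/t^3)^(15-j), with t-exponent 2j − 3(15−j) = 5j − 45.
Set 5j − 45 = -40: j = 1.
C(15,1) = 15; 2^1 = 2; (-3)^14 = 4782969.
Coefficient = 15 · 2 · 4782969 = 143489070.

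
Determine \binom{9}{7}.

C(9,7) = C(9,2) by symmetry.
C(9,2) = (9·8) / 2! = 72 / 2 = 36.

36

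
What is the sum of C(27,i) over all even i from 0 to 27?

67108864

Even-i terms of row 27 sum to 2^26 = 67108864.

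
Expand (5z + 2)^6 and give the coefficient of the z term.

960

The general term is C(6,j)·(5z)^j·(2)^(6-j); the z^1 term has j = 1.
C(6,1) = 6.
Coefficient = C(6,1) · 5^1 · 2^5 = 6 · 5 · 32 = 960.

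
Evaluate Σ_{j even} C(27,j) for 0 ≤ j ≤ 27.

67108864

Half of (1+1)^27 + (1−1)^27 gives the even-index sum: 2^26 = 67108864.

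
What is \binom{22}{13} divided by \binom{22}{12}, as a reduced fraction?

10/13

C(n,k+1)/C(n,k) = (n−k)/(k+1) = (22−12)/(12+1) = 10/13.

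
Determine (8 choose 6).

28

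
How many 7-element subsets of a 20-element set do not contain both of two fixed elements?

All 7-subsets: C(20,7) = 77520. Those containing both fixed elements: C(18,5) = 8568.
77520 − 8568 = 68952.

68952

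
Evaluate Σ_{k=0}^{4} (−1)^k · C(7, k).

15

The partial alternating sum Σ_{k=0}^{4} (−1)^k C(7,k) = (−1)^4 C(6,4) = 15.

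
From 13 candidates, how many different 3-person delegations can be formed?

This is C(13,3) = 286.

286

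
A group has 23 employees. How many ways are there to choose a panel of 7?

This is C(23,7) = 245157.

245157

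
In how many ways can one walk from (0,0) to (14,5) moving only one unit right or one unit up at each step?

11628

Each path is a sequence of 19 steps with 14 rights: C(19,14) = 11628.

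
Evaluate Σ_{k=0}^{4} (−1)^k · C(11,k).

210

The partial alternating sum Σ_{k=0}^{4} (−1)^k C(11,k) = (−1)^4 C(10,4) = 210.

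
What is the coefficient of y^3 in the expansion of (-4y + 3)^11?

The general term is C(11,j)·(-4y)^j·(3)^(11-j); the y^3 term has j = 3.
C(11,3) = 165.
Coefficient = C(11,3) · (-4)^3 · 3^8 = 165 · (-64) · 6561 = -69284160.

-69284160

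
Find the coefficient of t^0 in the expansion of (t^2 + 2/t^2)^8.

1120

General term: C(8,j)·(t^2)^j·(2/t^2)^(8-j), with t-exponent 2j − 2(8−j) = 4j − 16.
Set 4j − 16 = 0: j = 4.
C(8,4) = 70; 1^4 = 1; 2^4 = 16.
Coefficient = 70 · 1 · 16 = 1120.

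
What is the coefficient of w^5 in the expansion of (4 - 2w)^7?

The general term is C(7,j)·(4)^j·(-2w)^(7-j); the w^5 term has j = 2.
C(7,2) = 21.
Coefficient = C(7,2) · 4^2 · (-2)^5 = 21 · 16 · (-32) = -10752.

-10752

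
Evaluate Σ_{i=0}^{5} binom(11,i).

1 + 11 + 55 + 165 + 330 + 462 = 1024.

1024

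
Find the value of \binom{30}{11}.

C(30,11) = (30·29·28·27·26·25·24·23·22·21·20) / 11! = 2180547008640000 / 39916800 = 54627300.

54627300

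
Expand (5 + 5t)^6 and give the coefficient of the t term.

The general term is C(6,j)·(5)^j·(5t)^(6-j); the t^1 term has j = 5.
C(6,5) = 6.
Coefficient = C(6,5) · 5^5 · 5^1 = 6 · 3125 · 5 = 93750.

93750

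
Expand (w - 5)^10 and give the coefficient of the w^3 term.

-9375000

The general term is C(10,j)·(w)^j·(-5)^(10-j); the w^3 term has j = 3.
C(10,3) = 120.
Coefficient = C(10,3) · (-5)^7 = 120 · (-78125) = -9375000.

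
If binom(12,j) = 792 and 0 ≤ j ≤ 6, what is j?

5

C(12,j) increases on 0 ≤ j ≤ 6. C(12,4) = 495 and C(12,5) = 792, so j = 5.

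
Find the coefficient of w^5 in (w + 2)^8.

The general term is C(8,j)·(w)^j·(2)^(8-j); the w^5 term has j = 5.
C(8,5) = 56.
Coefficient = C(8,5) · 2^3 = 56 · 8 = 448.

448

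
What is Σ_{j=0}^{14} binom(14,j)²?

40116600

By Vandermonde's identity, Σ C(14,j)² = C(28,14) = 40116600.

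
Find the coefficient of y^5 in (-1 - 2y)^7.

-672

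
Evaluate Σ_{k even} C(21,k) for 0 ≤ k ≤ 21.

Half of (1+1)^21 + (1−1)^21 gives the even-index sum: 2^20 = 1048576.

1048576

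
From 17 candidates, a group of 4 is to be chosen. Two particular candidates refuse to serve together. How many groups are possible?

2275

All 4-subsets: C(17,4) = 2380. Those containing both fixed elements: C(15,2) = 105.
2380 − 105 = 2275.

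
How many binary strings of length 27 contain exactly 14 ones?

20058300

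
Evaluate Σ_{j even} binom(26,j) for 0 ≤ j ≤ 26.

33554432

Half of (1+1)^26 + (1−1)^26 gives the even-index sum: 2^25 = 33554432.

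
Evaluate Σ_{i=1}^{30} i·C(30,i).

16106127360

Since i·C(30,i) = 30·C(29,i−1), the sum is 30·2^29 = 30·536870912 = 16106127360.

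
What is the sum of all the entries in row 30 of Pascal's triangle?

1073741824

The entries of row 30 sum to 2^30 = 1073741824.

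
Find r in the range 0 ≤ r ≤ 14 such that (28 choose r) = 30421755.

C(28,r) increases on 0 ≤ r ≤ 14. C(28,11) = 21474180 and C(28,12) = 30421755, so r = 12.

12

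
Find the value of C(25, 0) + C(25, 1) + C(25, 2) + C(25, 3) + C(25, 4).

1 + 25 + 300 + 2300 + 12650 = 15276.

15276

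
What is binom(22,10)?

646646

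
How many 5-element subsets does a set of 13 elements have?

1287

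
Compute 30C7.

2035800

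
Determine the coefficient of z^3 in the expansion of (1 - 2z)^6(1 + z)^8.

40

Coefficient of z^3 = Σ_{j} C(6,j)·(-2)^j·C(8,3-j)·1^(3-j) for j from 0 to 3.
= 56 + (-336) + 480 + (-160) = 40.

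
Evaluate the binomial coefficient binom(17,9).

24310

C(17,9) = C(17,8) by symmetry.
C(17,8) = (17·16·15·14·13·12·11·10) / 8! = 980179200 / 40320 = 24310.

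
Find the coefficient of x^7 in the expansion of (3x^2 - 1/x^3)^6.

-1458

General term: C(6,j)·(3x^2)^j·(-1/x^3)^(6-j), with x-exponent 2j − 3(6−j) = 5j − 18.
Set 5j − 18 = 7: j = 5.
C(6,5) = 6; 3^5 = 243; (-1)^1 = -1.
Coefficient = 6 · 243 · (-1) = -1458.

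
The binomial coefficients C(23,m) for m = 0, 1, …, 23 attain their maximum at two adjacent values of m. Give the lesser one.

11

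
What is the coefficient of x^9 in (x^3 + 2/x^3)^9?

672

General term: C(9,j)·(x^3)^j·(2/x^3)^(9-j), with x-exponent 3j − 3(9−j) = 6j − 27.
Set 6j − 27 = 9: j = 6.
C(9,6) = 84; 1^6 = 1; 2^3 = 8.
Coefficient = 84 · 1 · 8 = 672.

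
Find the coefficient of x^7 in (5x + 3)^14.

586389375000

The general term is C(14,j)·(5x)^j·(3)^(14-j); the x^7 term has j = 7.
C(14,7) = 3432.
Coefficient = C(14,7) · 5^7 · 3^7 = 3432 · 78125 · 2187 = 586389375000.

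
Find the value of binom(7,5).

C(7,5) = C(7,2) by symmetry.
C(7,2) = (7·6) / 2! = 42 / 2 = 21.

21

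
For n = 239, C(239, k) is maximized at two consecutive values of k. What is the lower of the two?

119

For odd n = 239, C(239,k) peaks at k = (n−1)/2 and (n+1)/2; the lower is 119.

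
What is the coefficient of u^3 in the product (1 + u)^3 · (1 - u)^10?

Coefficient of u^3 = Σ_{j} C(3,j)·1^j·C(10,3-j)·(-1)^(3-j) for j from 0 to 3.
= (-120) + 135 + (-30) + 1 = -14.

-14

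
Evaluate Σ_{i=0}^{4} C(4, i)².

70

By Vandermonde's identity, Σ C(4,i)² = C(8,4) = 70.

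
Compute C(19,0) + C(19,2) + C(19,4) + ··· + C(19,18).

262144

Half of (1+1)^19 + (1−1)^19 gives the even-index sum: 2^18 = 262144.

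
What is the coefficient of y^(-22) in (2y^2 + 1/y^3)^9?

18

General term: C(9,j)·(2y^2)^j·(1/y^3)^(9-j), with y-exponent 2j − 3(9−j) = 5j − 27.
Set 5j − 27 = -22: j = 1.
C(9,1) = 9; 2^1 = 2; 1^8 = 1.
Coefficient = 9 · 2 · 1 = 18.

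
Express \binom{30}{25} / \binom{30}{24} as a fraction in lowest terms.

6/25

C(n,k+1)/C(n,k) = (n−k)/(k+1) = (30−24)/(24+1) = 6/25.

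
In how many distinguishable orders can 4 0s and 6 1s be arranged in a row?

210

Choose positions for the 0s: C(10,4) = 210.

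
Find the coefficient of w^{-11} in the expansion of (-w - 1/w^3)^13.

-1716

General term: C(13,j)·(-w)^j·(-1/w^3)^(13-j), with w-exponent 1j − 3(13−j) = 4j − 39.
Set 4j − 39 = -11: j = 7.
C(13,7) = 1716; (-1)^7 = -1; (-1)^6 = 1.
Coefficient = 1716 · (-1) · 1 = -1716.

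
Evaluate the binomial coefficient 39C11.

C(39,11) = (39·38·37·36·35·34·33·32·31·30·29) / 11! = 66902793897139200 / 39916800 = 1676056044.

1676056044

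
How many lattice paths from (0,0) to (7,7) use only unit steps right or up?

Each path is a sequence of 14 steps with 7 rights: C(14,7) = 3432.

3432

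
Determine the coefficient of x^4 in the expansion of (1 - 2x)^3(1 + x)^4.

Coefficient of x^4 = Σ_{j} C(3,j)·(-2)^j·C(4,4-j)·1^(4-j) for j from 0 to 3.
= 1 + (-24) + 72 + (-32) = 17.

17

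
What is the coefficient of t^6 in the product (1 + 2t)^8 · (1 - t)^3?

-672

Coefficient of t^6 = Σ_{j} C(8,j)·2^j·C(3,6-j)·(-1)^(6-j) for j from 3 to 6.
= (-448) + 3360 + (-5376) + 1792 = -672.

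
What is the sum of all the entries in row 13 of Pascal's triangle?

8192

Setting x = 1 in (1+x)^13 gives Σ C(13,j) = 2^13 = 8192.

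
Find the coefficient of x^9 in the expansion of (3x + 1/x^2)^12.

General term: C(12,j)·(3x)^j·(1/x^2)^(12-j), with x-exponent 1j − 2(12−j) = 3j − 24.
Set 3j − 24 = 9: j = 11.
C(12,11) = 12; 3^11 = 177147; 1^1 = 1.
Coefficient = 12 · 177147 · 1 = 2125764.

2125764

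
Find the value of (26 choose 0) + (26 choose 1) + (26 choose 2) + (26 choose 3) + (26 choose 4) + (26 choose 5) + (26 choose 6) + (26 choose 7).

1 + 26 + 325 + 2600 + 14950 + 65780 + 230230 + 657800 = 971712.

971712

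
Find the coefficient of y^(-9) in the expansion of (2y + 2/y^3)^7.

General term: C(7,j)·(2y)^j·(2/y^3)^(7-j), with y-exponent 1j − 3(7−j) = 4j − 21.
Set 4j − 21 = -9: j = 3.
C(7,3) = 35; 2^3 = 8; 2^4 = 16.
Coefficient = 35 · 8 · 16 = 4480.

4480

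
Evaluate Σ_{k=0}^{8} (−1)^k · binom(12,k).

The partial alternating sum Σ_{k=0}^{8} (−1)^k C(12,k) = (−1)^8 C(11,8) = 165.

165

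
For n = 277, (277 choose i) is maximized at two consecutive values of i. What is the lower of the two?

138

For odd n = 277, C(277,i) peaks at i = (n−1)/2 and (n+1)/2; the lower is 138.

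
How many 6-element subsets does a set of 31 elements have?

736281

C(31,6) = (31·30·29·28·27·26) / 6! = 530122320 / 720 = 736281.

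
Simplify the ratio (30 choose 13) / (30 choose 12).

18/13

C(n,k+1)/C(n,k) = (n−k)/(k+1) = (30−12)/(12+1) = 18/13.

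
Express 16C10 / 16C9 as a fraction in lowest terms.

7/10

C(n,k+1)/C(n,k) = (n−k)/(k+1) = (16−9)/(9+1) = 7/10.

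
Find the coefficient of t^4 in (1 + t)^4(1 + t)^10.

1001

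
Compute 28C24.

20475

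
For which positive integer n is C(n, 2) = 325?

26

n(n−1)/2 = 325 ⇒ n(n−1) = 650. Since 26·25 = 650, n = 26.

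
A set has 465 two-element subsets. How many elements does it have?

31

n(n−1)/2 = 465 ⇒ n(n−1) = 930. Since 31·30 = 930, n = 31.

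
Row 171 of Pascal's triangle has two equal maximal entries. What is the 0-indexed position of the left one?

85

For odd n = 171, C(171,r) peaks at r = (n−1)/2 and (n+1)/2; the lesser is 85.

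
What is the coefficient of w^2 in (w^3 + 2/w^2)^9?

4032

General term: C(9,j)·(w^3)^j·(2/w^2)^(9-j), with w-exponent 3j − 2(9−j) = 5j − 18.
Set 5j − 18 = 2: j = 4.
C(9,4) = 126; 1^4 = 1; 2^5 = 32.
Coefficient = 126 · 1 · 32 = 4032.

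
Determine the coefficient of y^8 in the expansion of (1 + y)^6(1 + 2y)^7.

31092

Coefficient of y^8 = Σ_{j} C(6,j)·1^j·C(7,8-j)·2^(8-j) for j from 1 to 6.
= 768 + 6720 + 13440 + 8400 + 1680 + 84 = 31092.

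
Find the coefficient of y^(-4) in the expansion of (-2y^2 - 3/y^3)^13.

General term: C(13,j)·(-2y^2)^j·(-3/y^3)^(13-j), with y-exponent 2j − 3(13−j) = 5j − 39.
Set 5j − 39 = -4: j = 7.
C(13,7) = 1716; (-2)^7 = -128; (-3)^6 = 729.
Coefficient = 1716 · (-128) · 729 = -160123392.

-160123392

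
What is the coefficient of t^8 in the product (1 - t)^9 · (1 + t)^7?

0

Coefficient of t^8 = Σ_{j} C(9,j)·(-1)^j·C(7,8-j)·1^(8-j) for j from 1 to 8.
= (-9) + 252 + (-1764) + 4410 + (-4410) + 1764 + (-252) + 9 = 0.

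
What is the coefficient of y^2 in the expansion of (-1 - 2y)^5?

-40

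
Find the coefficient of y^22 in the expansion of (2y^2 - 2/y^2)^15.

3440640

General term: C(15,j)·(2y^2)^j·(-2/y^2)^(15-j), with y-exponent 2j − 2(15−j) = 4j − 30.
Set 4j − 30 = 22: j = 13.
C(15,13) = 105; 2^13 = 8192; (-2)^2 = 4.
Coefficient = 105 · 8192 · 4 = 3440640.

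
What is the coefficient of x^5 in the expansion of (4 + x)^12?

12976128

The general term is C(12,j)·(4)^j·(x)^(12-j); the x^5 term has j = 7.
C(12,7) = 792.
Coefficient = C(12,7) · 4^7 = 792 · 16384 = 12976128.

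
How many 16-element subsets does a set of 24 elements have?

735471

C(24,16) = C(24,8) by symmetry.
C(24,8) = (24·23·22·21·20·19·18·17) / 8! = 29654190720 / 40320 = 735471.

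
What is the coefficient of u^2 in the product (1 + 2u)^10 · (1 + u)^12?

486

Coefficient of u^2 = Σ_{j} C(10,j)·2^j·C(12,2-j)·1^(2-j) for j from 0 to 2.
= 66 + 240 + 180 = 486.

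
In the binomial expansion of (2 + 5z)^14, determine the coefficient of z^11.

142187500000

The general term is C(14,j)·(2)^j·(5z)^(14-j); the z^11 term has j = 3.
C(14,3) = 364.
Coefficient = C(14,3) · 2^3 · 5^11 = 364 · 8 · 48828125 = 142187500000.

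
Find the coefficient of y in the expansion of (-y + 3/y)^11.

General term: C(11,j)·(-y)^j·(3/y)^(11-j), with y-exponent 1j − 1(11−j) = 2j − 11.
Set 2j − 11 = 1: j = 6.
C(11,6) = 462; (-1)^6 = 1; 3^5 = 243.
Coefficient = 462 · 1 · 243 = 112266.

112266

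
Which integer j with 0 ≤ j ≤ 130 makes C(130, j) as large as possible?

65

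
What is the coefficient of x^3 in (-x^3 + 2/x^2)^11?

-29568

General term: C(11,j)·(-x^3)^j·(2/x^2)^(11-j), with x-exponent 3j − 2(11−j) = 5j − 22.
Set 5j − 22 = 3: j = 5.
C(11,5) = 462; (-1)^5 = -1; 2^6 = 64.
Coefficient = 462 · (-1) · 64 = -29568.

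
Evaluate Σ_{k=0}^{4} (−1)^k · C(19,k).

The partial alternating sum Σ_{k=0}^{4} (−1)^k C(19,k) = (−1)^4 C(18,4) = 3060.

3060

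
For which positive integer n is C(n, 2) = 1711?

59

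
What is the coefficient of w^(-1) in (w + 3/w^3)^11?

4455

General term: C(11,j)·(w)^j·(3/w^3)^(11-j), with w-exponent 1j − 3(11−j) = 4j − 33.
Set 4j − 33 = -1: j = 8.
C(11,8) = 165; 1^8 = 1; 3^3 = 27.
Coefficient = 165 · 1 · 27 = 4455.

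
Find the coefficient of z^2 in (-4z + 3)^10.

4723920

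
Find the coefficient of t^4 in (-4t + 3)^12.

The general term is C(12,j)·(-4t)^j·(3)^(12-j); the t^4 term has j = 4.
C(12,4) = 495.
Coefficient = C(12,4) · (-4)^4 · 3^8 = 495 · 256 · 6561 = 831409920.

831409920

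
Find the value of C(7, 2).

C(7,2) = (7·6) / 2! = 42 / 2 = 21.

21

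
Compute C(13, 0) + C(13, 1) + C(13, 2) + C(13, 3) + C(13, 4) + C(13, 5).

2380

1 + 13 + 78 + 286 + 715 + 1287 = 2380.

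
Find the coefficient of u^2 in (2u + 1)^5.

The general term is C(5,j)·(2u)^j·(1)^(5-j); the u^2 term has j = 2.
C(5,2) = 10.
Coefficient = C(5,2) · 2^2 = 10 · 4 = 40.

40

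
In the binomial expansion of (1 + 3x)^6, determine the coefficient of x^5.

The general term is C(6,j)·(1)^j·(3x)^(6-j); the x^5 term has j = 1.
C(6,1) = 6.
Coefficient = C(6,1) · 3^5 = 6 · 243 = 1458.

1458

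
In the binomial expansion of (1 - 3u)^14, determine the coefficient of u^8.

19702683

The general term is C(14,j)·(1)^j·(-3u)^(14-j); the u^8 term has j = 6.
C(14,6) = 3003.
Coefficient = C(14,6) · (-3)^8 = 3003 · 6561 = 19702683.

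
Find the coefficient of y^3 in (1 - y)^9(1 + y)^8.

8

Coefficient of y^3 = Σ_{j} C(9,j)·(-1)^j·C(8,3-j)·1^(3-j) for j from 0 to 3.
= 56 + (-252) + 288 + (-84) = 8.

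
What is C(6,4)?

C(6,4) = C(6,2) by symmetry.
C(6,2) = (6·5) / 2! = 30 / 2 = 15.

15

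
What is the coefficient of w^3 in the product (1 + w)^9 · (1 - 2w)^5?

Coefficient of w^3 = Σ_{j} C(9,j)·1^j·C(5,3-j)·(-2)^(3-j) for j from 0 to 3.
= (-80) + 360 + (-360) + 84 = 4.

4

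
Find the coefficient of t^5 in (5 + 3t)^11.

1754156250

The general term is C(11,j)·(5)^j·(3t)^(11-j); the t^5 term has j = 6.
C(11,6) = 462.
Coefficient = C(11,6) · 5^6 · 3^5 = 462 · 15625 · 243 = 1754156250.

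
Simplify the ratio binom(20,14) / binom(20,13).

C(n,k+1)/C(n,k) = (n−k)/(k+1) = (20−13)/(13+1) = 7/14 = 1/2.

1/2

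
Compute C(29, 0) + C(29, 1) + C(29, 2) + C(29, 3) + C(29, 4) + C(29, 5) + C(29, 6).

621616

1 + 29 + 406 + 3654 + 23751 + 118755 + 475020 = 621616.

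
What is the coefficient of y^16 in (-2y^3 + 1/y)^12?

General term: C(12,j)·(-2y^3)^j·(1/y)^(12-j), with y-exponent 3j − 1(12−j) = 4j − 12.
Set 4j − 12 = 16: j = 7.
C(12,7) = 792; (-2)^7 = -128; 1^5 = 1.
Coefficient = 792 · (-128) · 1 = -101376.

-101376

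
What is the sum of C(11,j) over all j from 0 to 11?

2048

The entries of row 11 sum to 2^11 = 2048.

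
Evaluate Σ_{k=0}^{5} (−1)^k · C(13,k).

-792

The partial alternating sum Σ_{k=0}^{5} (−1)^k C(13,k) = (−1)^5 C(12,5) = -792.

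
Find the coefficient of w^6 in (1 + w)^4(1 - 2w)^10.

Coefficient of w^6 = Σ_{j} C(4,j)·1^j·C(10,6-j)·(-2)^(6-j) for j from 0 to 4.
= 13440 + (-32256) + 20160 + (-3840) + 180 = -2316.

-2316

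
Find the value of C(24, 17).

346104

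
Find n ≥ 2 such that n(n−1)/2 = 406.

29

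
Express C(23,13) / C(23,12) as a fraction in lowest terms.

C(n,k+1)/C(n,k) = (n−k)/(k+1) = (23−12)/(12+1) = 11/13.

11/13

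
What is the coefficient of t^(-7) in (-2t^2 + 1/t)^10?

General term: C(10,j)·(-2t^2)^j·(1/t)^(10-j), with t-exponent 2j − 1(10−j) = 3j − 10.
Set 3j − 10 = -7: j = 1.
C(10,1) = 10; (-2)^1 = -2; 1^9 = 1.
Coefficient = 10 · (-2) · 1 = -20.

-20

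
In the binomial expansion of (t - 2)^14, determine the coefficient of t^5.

The general term is C(14,j)·(t)^j·(-2)^(14-j); the t^5 term has j = 5.
C(14,5) = 2002.
Coefficient = C(14,5) · (-2)^9 = 2002 · (-512) = -1025024.

-1025024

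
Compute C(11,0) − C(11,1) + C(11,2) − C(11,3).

The partial alternating sum Σ_{k=0}^{3} (−1)^k C(11,k) = (−1)^3 C(10,3) = -120.

-120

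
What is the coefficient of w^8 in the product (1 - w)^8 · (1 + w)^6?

-5

Coefficient of w^8 = Σ_{j} C(8,j)·(-1)^j·C(6,8-j)·1^(8-j) for j from 2 to 8.
= 28 + (-336) + 1050 + (-1120) + 420 + (-48) + 1 = -5.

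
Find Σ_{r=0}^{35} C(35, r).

34359738368

Setting x = 1 in (1+x)^35 gives Σ C(35,r) = 2^35 = 34359738368.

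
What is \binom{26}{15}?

7726160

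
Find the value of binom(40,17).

C(40,17) = (40·39·38·37·36·35·34·33·32·31·30·29·28·27·26·25·24) / 17! = 31560991604212034764800000 / 355687428096000 = 88732378800.

88732378800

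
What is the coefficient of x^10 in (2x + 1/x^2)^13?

General term: C(13,j)·(2x)^j·(1/x^2)^(13-j), with x-exponent 1j − 2(13−j) = 3j − 26.
Set 3j − 26 = 10: j = 12.
C(13,12) = 13; 2^12 = 4096; 1^1 = 1.
Coefficient = 13 · 4096 · 1 = 53248.

53248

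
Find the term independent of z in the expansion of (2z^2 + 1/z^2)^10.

8064

General term: C(10,j)·(2z^2)^j·(1/z^2)^(10-j), with z-exponent 2j − 2(10−j) = 4j − 20.
Set 4j − 20 = 0: j = 5.
C(10,5) = 252; 2^5 = 32; 1^5 = 1.
Coefficient = 252 · 32 · 1 = 8064.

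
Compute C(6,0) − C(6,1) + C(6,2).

The partial alternating sum Σ_{k=0}^{2} (−1)^k C(6,k) = (−1)^2 C(5,2) = 10.

10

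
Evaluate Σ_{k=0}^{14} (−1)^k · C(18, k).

The partial alternating sum Σ_{k=0}^{14} (−1)^k C(18,k) = (−1)^14 C(17,14) = 680.

680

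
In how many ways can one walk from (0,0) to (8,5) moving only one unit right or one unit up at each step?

Each path is a sequence of 13 steps with 8 rights: C(13,8) = 1287.

1287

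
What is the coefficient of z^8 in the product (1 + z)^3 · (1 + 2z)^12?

633600

Coefficient of z^8 = Σ_{j} C(3,j)·1^j·C(12,8-j)·2^(8-j) for j from 0 to 3.
= 126720 + 304128 + 177408 + 25344 = 633600.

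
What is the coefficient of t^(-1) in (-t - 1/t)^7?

General term: C(7,j)·(-t)^j·(-1/t)^(7-j), with t-exponent 1j − 1(7−j) = 2j − 7.
Set 2j − 7 = -1: j = 3.
C(7,3) = 35; (-1)^3 = -1; (-1)^4 = 1.
Coefficient = 35 · (-1) · 1 = -35.

-35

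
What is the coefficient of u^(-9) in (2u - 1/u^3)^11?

-29568

General term: C(11,j)·(2u)^j·(-1/u^3)^(11-j), with u-exponent 1j − 3(11−j) = 4j − 33.
Set 4j − 33 = -9: j = 6.
C(11,6) = 462; 2^6 = 64; (-1)^5 = -1.
Coefficient = 462 · 64 · (-1) = -29568.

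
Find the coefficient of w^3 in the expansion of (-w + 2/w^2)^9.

-144

General term: C(9,j)·(-w)^j·(2/w^2)^(9-j), with w-exponent 1j − 2(9−j) = 3j − 18.
Set 3j − 18 = 3: j = 7.
C(9,7) = 36; (-1)^7 = -1; 2^2 = 4.
Coefficient = 36 · (-1) · 4 = -144.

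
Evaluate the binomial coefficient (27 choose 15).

17383860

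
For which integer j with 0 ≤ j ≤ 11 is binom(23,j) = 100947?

6

C(23,j) increases on 0 ≤ j ≤ 11. C(23,5) = 33649 and C(23,6) = 100947, so j = 6.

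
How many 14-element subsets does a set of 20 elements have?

C(20,14) = C(20,6) by symmetry.
C(20,6) = (20·19·18·17·16·15) / 6! = 27907200 / 720 = 38760.

38760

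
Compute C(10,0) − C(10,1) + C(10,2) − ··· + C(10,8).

9

The partial alternating sum Σ_{k=0}^{8} (−1)^k C(10,k) = (−1)^8 C(9,8) = 9.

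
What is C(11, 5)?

C(11,5) = (11·10·9·8·7) / 5! = 55440 / 120 = 462.

462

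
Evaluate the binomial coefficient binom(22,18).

7315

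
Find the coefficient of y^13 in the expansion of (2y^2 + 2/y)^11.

337920

General term: C(11,j)·(2y^2)^j·(2/y)^(11-j), with y-exponent 2j − 1(11−j) = 3j − 11.
Set 3j − 11 = 13: j = 8.
C(11,8) = 165; 2^8 = 256; 2^3 = 8.
Coefficient = 165 · 256 · 8 = 337920.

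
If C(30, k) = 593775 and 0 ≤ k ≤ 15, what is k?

C(30,k) increases on 0 ≤ k ≤ 15. C(30,5) = 142506 and C(30,6) = 593775, so k = 6.

6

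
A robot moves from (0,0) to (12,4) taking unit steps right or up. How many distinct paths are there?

1820

Each path is a sequence of 16 steps with 12 rights: C(16,12) = 1820.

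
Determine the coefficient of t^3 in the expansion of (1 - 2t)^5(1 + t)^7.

Coefficient of t^3 = Σ_{j} C(5,j)·(-2)^j·C(7,3-j)·1^(3-j) for j from 0 to 3.
= 35 + (-210) + 280 + (-80) = 25.

25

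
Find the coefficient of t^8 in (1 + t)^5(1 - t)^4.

1

Coefficient of t^8 = Σ_{j} C(5,j)·1^j·C(4,8-j)·(-1)^(8-j) for j from 4 to 5.
= 5 + (-4) = 1.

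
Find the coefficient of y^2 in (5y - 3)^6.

The general term is C(6,j)·(5y)^j·(-3)^(6-j); the y^2 term has j = 2.
C(6,2) = 15.
Coefficient = C(6,2) · 5^2 · (-3)^4 = 15 · 25 · 81 = 30375.

30375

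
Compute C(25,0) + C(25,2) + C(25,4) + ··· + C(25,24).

16777216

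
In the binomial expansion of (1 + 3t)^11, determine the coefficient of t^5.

The general term is C(11,j)·(1)^j·(3t)^(11-j); the t^5 term has j = 6.
C(11,6) = 462.
Coefficient = C(11,6) · 3^5 = 462 · 243 = 112266.

112266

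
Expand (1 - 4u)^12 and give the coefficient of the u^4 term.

126720

The general term is C(12,j)·(1)^j·(-4u)^(12-j); the u^4 term has j = 8.
C(12,8) = 495.
Coefficient = C(12,8) · (-4)^4 = 495 · 256 = 126720.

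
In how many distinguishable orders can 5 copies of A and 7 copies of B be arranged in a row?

792

Choose positions for the A's: C(12,5) = 792.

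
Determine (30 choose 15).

C(30,15) = (30·29·28·27·26·25·24·23·22·21·20·19·18·17·16) / 15! = 202843204931727360000 / 1307674368000 = 155117520.

155117520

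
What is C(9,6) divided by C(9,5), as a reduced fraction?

C(n,k+1)/C(n,k) = (n−k)/(k+1) = (9−5)/(5+1) = 4/6 = 2/3.

2/3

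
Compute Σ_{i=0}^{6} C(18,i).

31180

1 + 18 + 153 + 816 + 3060 + 8568 + 18564 = 31180.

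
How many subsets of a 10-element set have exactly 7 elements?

Choose the 7 positions: C(10,7) = 120.

120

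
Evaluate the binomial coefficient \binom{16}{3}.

C(16,3) = (16·15·14) / 3! = 3360 / 6 = 560.

560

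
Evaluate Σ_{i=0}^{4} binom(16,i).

1 + 16 + 120 + 560 + 1820 = 2517.

2517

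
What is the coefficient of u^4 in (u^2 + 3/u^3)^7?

189

General term: C(7,j)·(u^2)^j·(3/u^3)^(7-j), with u-exponent 2j − 3(7−j) = 5j − 21.
Set 5j − 21 = 4: j = 5.
C(7,5) = 21; 1^5 = 1; 3^2 = 9.
Coefficient = 21 · 1 · 9 = 189.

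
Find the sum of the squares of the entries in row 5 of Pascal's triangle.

Σ C(5,k)² is the coefficient of x^5 in (1+x)^5(1+x)^5 = (1+x)^10, i.e. C(10,5) = 252.

252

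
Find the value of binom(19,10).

92378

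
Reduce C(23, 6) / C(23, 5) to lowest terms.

C(n,k+1)/C(n,k) = (n−k)/(k+1) = (23−5)/(5+1) = 18/6 = 3.

3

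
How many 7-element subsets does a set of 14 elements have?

C(14,7) = (14·13·12·11·10·9·8) / 7! = 17297280 / 5040 = 3432.

3432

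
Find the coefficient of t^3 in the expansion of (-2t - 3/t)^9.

General term: C(9,j)·(-2t)^j·(-3/t)^(9-j), with t-exponent 1j − 1(9−j) = 2j − 9.
Set 2j − 9 = 3: j = 6.
C(9,6) = 84; (-2)^6 = 64; (-3)^3 = -27.
Coefficient = 84 · 64 · (-27) = -145152.

-145152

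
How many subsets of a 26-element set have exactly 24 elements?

325

Choose the 24 positions: C(26,24) = 325.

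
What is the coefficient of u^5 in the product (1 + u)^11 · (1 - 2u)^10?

-342

Coefficient of u^5 = Σ_{j} C(11,j)·1^j·C(10,5-j)·(-2)^(5-j) for j from 0 to 5.
= (-8064) + 36960 + (-52800) + 29700 + (-6600) + 462 = -342.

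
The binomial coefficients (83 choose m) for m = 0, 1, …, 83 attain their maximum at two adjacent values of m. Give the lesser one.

For odd n = 83, C(83,m) peaks at m = (n−1)/2 and (n+1)/2; the lesser is 41.

41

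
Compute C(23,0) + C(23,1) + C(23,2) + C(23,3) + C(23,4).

10903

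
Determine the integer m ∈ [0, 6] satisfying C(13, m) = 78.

2

C(13,m) increases on 0 ≤ m ≤ 6. C(13,1) = 13 and C(13,2) = 78, so m = 2.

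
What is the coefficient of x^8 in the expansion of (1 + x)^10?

The general term is C(10,j)·(1)^j·(x)^(10-j); the x^8 term has j = 2.
C(10,2) = 45.
Coefficient = C(10,2) = 45.

45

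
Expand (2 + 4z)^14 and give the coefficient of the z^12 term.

6106906624

The general term is C(14,j)·(2)^j·(4z)^(14-j); the z^12 term has j = 2.
C(14,2) = 91.
Coefficient = C(14,2) · 2^2 · 4^12 = 91 · 4 · 16777216 = 6106906624.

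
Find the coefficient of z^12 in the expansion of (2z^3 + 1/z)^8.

1792

General term: C(8,j)·(2z^3)^j·(1/z)^(8-j), with z-exponent 3j − 1(8−j) = 4j − 8.
Set 4j − 8 = 12: j = 5.
C(8,5) = 56; 2^5 = 32; 1^3 = 1.
Coefficient = 56 · 32 · 1 = 1792.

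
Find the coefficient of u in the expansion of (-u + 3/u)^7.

945

General term: C(7,j)·(-u)^j·(3/u)^(7-j), with u-exponent 1j − 1(7−j) = 2j − 7.
Set 2j − 7 = 1: j = 4.
C(7,4) = 35; (-1)^4 = 1; 3^3 = 27.
Coefficient = 35 · 1 · 27 = 945.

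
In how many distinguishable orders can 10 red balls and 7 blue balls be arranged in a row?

19448

Choose positions for the red balls: C(17,10) = 19448.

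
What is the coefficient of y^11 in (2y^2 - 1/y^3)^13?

General term: C(13,j)·(2y^2)^j·(-1/y^3)^(13-j), with y-exponent 2j − 3(13−j) = 5j − 39.
Set 5j − 39 = 11: j = 10.
C(13,10) = 286; 2^10 = 1024; (-1)^3 = -1.
Coefficient = 286 · 1024 · (-1) = -292864.

-292864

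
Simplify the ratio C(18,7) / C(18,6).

C(n,k+1)/C(n,k) = (n−k)/(k+1) = (18−6)/(6+1) = 12/7.

12/7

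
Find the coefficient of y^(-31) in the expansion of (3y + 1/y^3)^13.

General term: C(13,j)·(3y)^j·(1/y^3)^(13-j), with y-exponent 1j − 3(13−j) = 4j − 39.
Set 4j − 39 = -31: j = 2.
C(13,2) = 78; 3^2 = 9; 1^11 = 1.
Coefficient = 78 · 9 · 1 = 702.

702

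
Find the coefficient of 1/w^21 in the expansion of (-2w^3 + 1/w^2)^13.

General term: C(13,j)·(-2w^3)^j·(1/w^2)^(13-j), with w-exponent 3j − 2(13−j) = 5j − 26.
Set 5j − 26 = -21: j = 1.
C(13,1) = 13; (-2)^1 = -2; 1^12 = 1.
Coefficient = 13 · (-2) · 1 = -26.

-26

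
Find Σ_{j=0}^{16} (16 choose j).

The entries of row 16 sum to 2^16 = 65536.

65536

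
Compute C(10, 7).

120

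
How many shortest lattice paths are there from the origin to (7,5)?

Each path is a sequence of 12 steps with 7 rights: C(12,7) = 792.

792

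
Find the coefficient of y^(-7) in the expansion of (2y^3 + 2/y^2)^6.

384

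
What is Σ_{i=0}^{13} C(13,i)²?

By Vandermonde's identity, Σ C(13,i)² = C(26,13) = 10400600.

10400600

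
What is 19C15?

3876

C(19,15) = C(19,4) by symmetry.
C(19,4) = (19·18·17·16) / 4! = 93024 / 24 = 3876.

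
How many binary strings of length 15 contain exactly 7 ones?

6435

Choose the 7 positions: C(15,7) = 6435.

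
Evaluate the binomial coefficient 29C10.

C(29,10) = (29·28·27·26·25·24·23·22·21·20) / 10! = 72684900288000 / 3628800 = 20030010.

20030010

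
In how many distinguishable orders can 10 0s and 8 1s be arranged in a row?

43758

Choose positions for the 0s: C(18,10) = 43758.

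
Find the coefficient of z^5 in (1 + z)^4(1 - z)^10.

38

Coefficient of z^5 = Σ_{j} C(4,j)·1^j·C(10,5-j)·(-1)^(5-j) for j from 0 to 4.
= (-252) + 840 + (-720) + 180 + (-10) = 38.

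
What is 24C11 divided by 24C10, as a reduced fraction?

C(n,k+1)/C(n,k) = (n−k)/(k+1) = (24−10)/(10+1) = 14/11.

14/11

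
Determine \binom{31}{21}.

44352165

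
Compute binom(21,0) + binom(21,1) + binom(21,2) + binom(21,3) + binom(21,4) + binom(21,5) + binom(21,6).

1 + 21 + 210 + 1330 + 5985 + 20349 + 54264 = 82160.

82160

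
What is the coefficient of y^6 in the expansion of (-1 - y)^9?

The general term is C(9,j)·(-1)^j·(-y)^(9-j); the y^6 term has j = 3.
C(9,3) = 84.
Coefficient = C(9,3) · (-1)^3 = 84 · (-1) = -84.

-84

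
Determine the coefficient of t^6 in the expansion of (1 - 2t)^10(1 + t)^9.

1428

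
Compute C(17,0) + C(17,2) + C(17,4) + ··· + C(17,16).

65536

Half of (1+1)^17 + (1−1)^17 gives the even-index sum: 2^16 = 65536.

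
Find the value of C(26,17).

C(26,17) = C(26,9) by symmetry.
C(26,9) = (26·25·24·23·22·21·20·19·18) / 9! = 1133836704000 / 362880 = 3124550.

3124550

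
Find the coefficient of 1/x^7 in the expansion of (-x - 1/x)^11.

-55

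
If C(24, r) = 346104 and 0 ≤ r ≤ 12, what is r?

7

C(24,r) increases on 0 ≤ r ≤ 12. C(24,6) = 134596 and C(24,7) = 346104, so r = 7.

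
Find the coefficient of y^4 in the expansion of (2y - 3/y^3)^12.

608256

General term: C(12,j)·(2y)^j·(-3/y^3)^(12-j), with y-exponent 1j − 3(12−j) = 4j − 36.
Set 4j − 36 = 4: j = 10.
C(12,10) = 66; 2^10 = 1024; (-3)^2 = 9.
Coefficient = 66 · 1024 · 9 = 608256.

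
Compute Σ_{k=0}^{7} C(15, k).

16384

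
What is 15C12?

C(15,12) = C(15,3) by symmetry.
C(15,3) = (15·14·13) / 3! = 2730 / 6 = 455.

455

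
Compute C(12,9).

C(12,9) = C(12,3) by symmetry.
C(12,3) = (12·11·10) / 3! = 1320 / 6 = 220.

220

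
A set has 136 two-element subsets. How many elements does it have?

n(n−1)/2 = 136 ⇒ n(n−1) = 272. Since 17·16 = 272, n = 17.

17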